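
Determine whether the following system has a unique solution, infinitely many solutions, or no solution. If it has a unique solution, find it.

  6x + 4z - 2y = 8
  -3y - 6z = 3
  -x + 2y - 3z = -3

Row-reduce the augmented matrix:
R1 ← R1 / (6).
R3 ← R3 + 1·R1.
R2 ← R2 / (-3).
R1 ← R1 + 1/3·R2.
R3 ← R3 − 5/3·R2.
R3 ← R3 / (-17/3).
R1 ← R1 − 4/3·R3.
R2 ← R2 − 2·R3.
Reading off the reduced rows gives x = 1, y = -1, z = 0.

x = 1, y = -1, z = 0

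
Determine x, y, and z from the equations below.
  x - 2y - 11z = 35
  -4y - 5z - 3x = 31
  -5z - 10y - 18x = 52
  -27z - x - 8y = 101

x = 1, y = -6, z = -2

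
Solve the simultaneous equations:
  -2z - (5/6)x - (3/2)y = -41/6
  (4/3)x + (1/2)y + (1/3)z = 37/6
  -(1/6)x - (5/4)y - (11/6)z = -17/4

no solution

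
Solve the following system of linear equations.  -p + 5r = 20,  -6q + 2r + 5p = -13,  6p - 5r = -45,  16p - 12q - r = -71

p = -5, q = -1, r = 3

Row-reduce the augmented matrix:
R1 ← R1 / (-1).
R2 ← R2 − 5·R1.
R3 ← R3 − 6·R1.
R4 ← R4 − 16·R1.
R2 ← R2 / (-6).
R4 ← R4 + 12·R2.
R3 ← R3 / (25).
R1 ← R1 + 5·R3.
R2 ← R2 + 9/2·R3.
R4 ← R4 − 25·R3.
R4 reduces to 0 = 0, so the extra equation is consistent.
Reading off the reduced rows gives p = -5, q = -1, r = 3.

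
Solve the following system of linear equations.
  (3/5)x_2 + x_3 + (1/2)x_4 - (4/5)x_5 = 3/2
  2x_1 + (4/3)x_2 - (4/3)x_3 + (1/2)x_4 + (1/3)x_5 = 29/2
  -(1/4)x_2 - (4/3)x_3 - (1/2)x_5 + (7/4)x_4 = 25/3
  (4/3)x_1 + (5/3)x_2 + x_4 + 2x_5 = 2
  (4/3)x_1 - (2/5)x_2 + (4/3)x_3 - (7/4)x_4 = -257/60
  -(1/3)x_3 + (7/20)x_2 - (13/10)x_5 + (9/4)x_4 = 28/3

no solution

Row-reduce:
Swap R1 and R2.
R1 ← R1 / (2).
R4 ← R4 − 4/3·R1.
R5 ← R5 − 4/3·R1.
R2 ← R2 / (3/5).
R1 ← R1 − 2/3·R2.
R3 ← R3 + 1/4·R2.
R4 ← R4 − 7/9·R2.
R5 ← R5 + 58/45·R2.
R6 ← R6 − 7/20·R2.
R3 ← R3 / (-11/12).
R1 ← R1 + 16/9·R3.
R2 ← R2 − 5/3·R3.
R4 ← R4 + 11/27·R3.
R5 ← R5 − 118/27·R3.
R6 ← R6 + 11/12·R3.
R4 ← R4 / (-23/27).
R1 ← R1 + 1625/396·R4.
R2 ← R2 − 145/33·R4.
R3 ← R3 + 47/22·R4.
R5 ← R5 − 9893/1188·R4.
R5 ← R5 / (191447/7590).
R1 ← R1 + 3206/253·R5.
R2 ← R2 − 3436/253·R5.
R3 ← R3 + 1791/253·R5.
R4 ← R4 + 86/23·R5.
Row 6 reduces to 0 = -1/2, a contradiction. The system is inconsistent.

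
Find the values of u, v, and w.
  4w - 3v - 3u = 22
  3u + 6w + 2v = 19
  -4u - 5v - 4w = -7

u = -1, v = -1, w = 4

Row-reduce the augmented matrix:
R1 ← R1 / (-3).
R2 ← R2 − 3·R1.
R3 ← R3 + 4·R1.
R2 ← R2 / (-1).
R1 ← R1 − 1·R2.
R3 ← R3 + 1·R2.
R3 ← R3 / (-58/3).
R1 ← R1 − 26/3·R3.
R2 ← R2 + 10·R3.
Reading off the reduced rows gives u = -1, v = -1, w = 4.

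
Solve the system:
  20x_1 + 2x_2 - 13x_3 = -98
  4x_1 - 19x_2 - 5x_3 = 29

infinitely many solutions

Row-reduce:
R1 ← R1 / (20).
R2 ← R2 − 4·R1.
R2 ← R2 / (-97/5).
R1 ← R1 − 1/10·R2.
Rank is 2 with 3 unknowns, leaving x_3 free.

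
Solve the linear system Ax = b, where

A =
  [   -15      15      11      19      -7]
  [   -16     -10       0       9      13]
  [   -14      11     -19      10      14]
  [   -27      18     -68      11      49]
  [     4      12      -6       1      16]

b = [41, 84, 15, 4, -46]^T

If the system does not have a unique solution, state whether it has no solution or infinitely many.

Row-reduce:
R1 ← R1 / (-15).
R2 ← R2 + 16·R1.
R3 ← R3 + 14·R1.
R4 ← R4 + 27·R1.
R5 ← R5 − 4·R1.
R2 ← R2 / (-26).
R1 ← R1 + 1·R2.
R3 ← R3 + 3·R2.
R4 ← R4 + 9·R2.
R5 ← R5 − 16·R2.
R3 ← R3 / (-5443/195).
R1 ← R1 + 11/39·R3.
R2 ← R2 − 88/195·R3.
R4 ← R4 + 5443/65·R3.
R5 ← R5 + 2006/195·R3.
Swap R4 and R5.
R4 ← R4 / (8188/5443).
R1 ← R1 + 4182/5443·R4.
R2 ← R2 − 3585/10886·R4.
R3 ← R3 − 2509/10886·R4.
Rank is 4 with 5 unknowns, leaving x_5 free.

infinitely many solutions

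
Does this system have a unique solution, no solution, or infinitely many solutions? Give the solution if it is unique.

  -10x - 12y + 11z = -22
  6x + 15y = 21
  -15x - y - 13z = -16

Row-reduce the augmented matrix:
R1 ← R1 / (-10).
R2 ← R2 − 6·R1.
R3 ← R3 + 15·R1.
R2 ← R2 / (39/5).
R1 ← R1 − 6/5·R2.
R3 ← R3 − 17·R2.
R3 ← R3 / (-1141/26).
R1 ← R1 + 55/26·R3.
R2 ← R2 − 11/13·R3.
Reading off the reduced rows gives x = 1, y = 1, z = 0.

x = 1, y = 1, z = 0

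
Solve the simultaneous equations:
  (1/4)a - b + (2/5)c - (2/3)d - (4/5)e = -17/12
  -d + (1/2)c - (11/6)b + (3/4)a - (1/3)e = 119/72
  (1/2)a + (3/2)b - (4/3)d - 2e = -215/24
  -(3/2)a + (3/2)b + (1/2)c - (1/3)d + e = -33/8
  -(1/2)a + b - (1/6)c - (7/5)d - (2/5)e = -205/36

Row-reduce the augmented matrix:
R1 ← R1 / (1/4).
R2 ← R2 − 3/4·R1.
R3 ← R3 − 1/2·R1.
R4 ← R4 + 3/2·R1.
R5 ← R5 + 1/2·R1.
R2 ← R2 / (7/6).
R1 ← R1 + 4·R2.
R3 ← R3 − 7/2·R2.
R4 ← R4 + 9/2·R2.
R5 ← R5 + 1·R2.
R3 ← R3 / (13/10).
R1 ← R1 + 4/5·R3.
R2 ← R2 + 3/5·R3.
R4 ← R4 − 1/5·R3.
R5 ← R5 − 1/30·R3.
R4 ← R4 / (-4/273).
R1 ← R1 + 296/273·R4.
R2 ← R2 + 48/91·R4.
R3 ← R3 + 30/13·R4.
R5 ← R5 + 2456/1365·R4.
R5 ← R5 / (-637).
R1 ← R1 + 384·R5.
R2 ← R2 + 188·R5.
R3 ← R3 + 822·R5.
R4 ← R4 + 354·R5.
Reading off the reduced rows gives a = 2, b = -7/4, c = -4/3, d = 3/2, e = 8/3.

a = 2, b = -7/4, c = -4/3, d = 3/2, e = 8/3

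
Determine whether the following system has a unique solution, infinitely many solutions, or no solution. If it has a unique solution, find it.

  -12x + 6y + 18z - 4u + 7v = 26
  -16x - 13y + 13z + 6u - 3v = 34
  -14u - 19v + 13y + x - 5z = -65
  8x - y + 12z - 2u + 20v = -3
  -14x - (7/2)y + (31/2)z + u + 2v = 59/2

no solution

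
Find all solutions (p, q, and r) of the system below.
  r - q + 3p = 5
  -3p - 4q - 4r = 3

Row-reduce:
R1 ← R1 / (3).
R2 ← R2 + 3·R1.
R2 ← R2 / (-5).
R1 ← R1 + 1/3·R2.
Rank is 2 with 3 unknowns, leaving r free.

infinitely many solutions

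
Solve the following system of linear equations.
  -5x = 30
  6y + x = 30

Row-reduce the augmented matrix:
R1 ← R1 / (-5).
R2 ← R2 − 1·R1.
R2 ← R2 / (6).
Reading off the reduced rows gives x = -6, y = 6.

x = -6, y = 6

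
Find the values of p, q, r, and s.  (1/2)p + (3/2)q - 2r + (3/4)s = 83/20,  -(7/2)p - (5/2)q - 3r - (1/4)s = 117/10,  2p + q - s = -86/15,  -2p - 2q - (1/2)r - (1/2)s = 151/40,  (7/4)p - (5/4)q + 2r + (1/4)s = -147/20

Row-reduce the augmented matrix:
R1 ← R1 / (1/2).
R2 ← R2 + 7/2·R1.
R3 ← R3 − 2·R1.
R4 ← R4 + 2·R1.
R5 ← R5 − 7/4·R1.
R2 ← R2 / (8).
R1 ← R1 − 3·R2.
R3 ← R3 + 5·R2.
R4 ← R4 − 4·R2.
R5 ← R5 + 13/2·R2.
R3 ← R3 / (-21/8).
R1 ← R1 − 19/8·R3.
R2 ← R2 + 17/8·R3.
R5 ← R5 + 77/16·R3.
Swap R4 and R5.
R4 ← R4 / (79/24).
R1 ← R1 + 7/6·R4.
R2 ← R2 − 4/3·R4.
R3 ← R3 − 1/3·R4.
R5 reduces to 0 = 0, so the extra equation is consistent.
Reading off the reduced rows gives p = -11/5, q = 1/3, r = -7/4, s = 5/3.

p = -11/5, q = 1/3, r = -7/4, s = 5/3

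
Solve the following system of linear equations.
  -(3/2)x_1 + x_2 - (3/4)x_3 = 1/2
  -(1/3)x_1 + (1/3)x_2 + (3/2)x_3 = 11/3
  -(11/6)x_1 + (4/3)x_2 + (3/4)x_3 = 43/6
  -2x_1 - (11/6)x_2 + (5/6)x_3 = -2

Row-reduce:
R1 ← R1 / (-3/2).
R2 ← R2 + 1/3·R1.
R3 ← R3 + 11/6·R1.
R4 ← R4 + 2·R1.
R2 ← R2 / (1/9).
R1 ← R1 + 2/3·R2.
R3 ← R3 − 1/9·R2.
R4 ← R4 + 19/6·R2.
Swap R3 and R4.
R3 ← R3 / (148/3).
R1 ← R1 − 21/2·R3.
R2 ← R2 − 15·R3.
Row 4 reduces to 0 = 3, a contradiction. The system is inconsistent.

no solution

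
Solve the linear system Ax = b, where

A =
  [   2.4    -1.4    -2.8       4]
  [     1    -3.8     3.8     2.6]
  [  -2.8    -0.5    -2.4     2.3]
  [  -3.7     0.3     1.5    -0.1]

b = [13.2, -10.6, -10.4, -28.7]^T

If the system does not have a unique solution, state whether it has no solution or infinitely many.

x_1 = 5, x_2 = -6, x_3 = -6, x_4 = -6

Row-reduce the augmented matrix:
R1 ← R1 / (12/5).
R2 ← R2 − 1·R1.
R3 ← R3 + 14/5·R1.
R4 ← R4 + 37/10·R1.
R2 ← R2 / (-193/60).
R1 ← R1 + 7/12·R2.
R3 ← R3 + 32/15·R2.
R4 ← R4 + 223/120·R2.
R3 ← R3 / (-8647/965).
R1 ← R1 + 399/193·R3.
R2 ← R2 + 298/193·R3.
R4 ← R4 + 5487/965·R3.
R4 ← R4 / (129663/86470).
R1 ← R1 − 569/17294·R4.
R2 ← R2 + 11967/8647·R4.
R3 ← R3 + 12251/17294·R4.
Reading off the reduced rows gives x_1 = 5, x_2 = -6, x_3 = -6, x_4 = -6.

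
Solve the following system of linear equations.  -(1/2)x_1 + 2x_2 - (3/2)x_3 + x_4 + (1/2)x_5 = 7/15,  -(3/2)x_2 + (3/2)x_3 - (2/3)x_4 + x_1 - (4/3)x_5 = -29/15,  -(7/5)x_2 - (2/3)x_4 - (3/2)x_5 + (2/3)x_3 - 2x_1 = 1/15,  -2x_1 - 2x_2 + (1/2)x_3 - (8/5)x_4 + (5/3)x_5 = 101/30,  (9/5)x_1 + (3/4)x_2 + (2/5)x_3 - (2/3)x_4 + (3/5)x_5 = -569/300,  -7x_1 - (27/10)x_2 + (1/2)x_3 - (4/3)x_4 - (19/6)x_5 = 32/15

Row-reduce the augmented matrix:
R1 ← R1 / (-1/2).
R2 ← R2 − 1·R1.
R3 ← R3 + 2·R1.
R4 ← R4 + 2·R1.
R5 ← R5 − 9/5·R1.
R6 ← R6 + 7·R1.
R2 ← R2 / (5/2).
R1 ← R1 + 4·R2.
R3 ← R3 + 47/5·R2.
R4 ← R4 + 10·R2.
R5 ← R5 − 159/20·R2.
R6 ← R6 + 307/10·R2.
R3 ← R3 / (77/75).
R1 ← R1 − 3/5·R3.
R2 ← R2 + 3/5·R3.
R4 ← R4 − 1/2·R3.
R5 ← R5 + 23/100·R3.
R6 ← R6 − 77/25·R3.
R4 ← R4 / (-503/1155).
R1 ← R1 + 16/231·R4.
R2 ← R2 − 170/231·R4.
R3 ← R3 − 26/77·R4.
R5 ← R5 + 2839/2310·R4.
R5 ← R5 / (4268/7545).
R1 ← R1 − 3445/3018·R5.
R2 ← R2 + 2740/1509·R5.
R3 ← R3 + 2076/503·R5.
R4 ← R4 + 2995/2012·R5.
R6 reduces to 0 = 0, so the extra equation is consistent.
Reading off the reduced rows gives x_1 = -8/5, x_2 = 1/3, x_3 = 3, x_4 = 5/2, x_5 = 2.

x_1 = -8/5, x_2 = 1/3, x_3 = 3, x_4 = 5/2, x_5 = 2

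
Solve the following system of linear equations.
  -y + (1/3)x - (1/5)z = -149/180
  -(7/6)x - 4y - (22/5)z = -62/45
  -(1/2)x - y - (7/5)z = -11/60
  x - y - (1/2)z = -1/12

x = 2/3, y = 5/4, z = -1

Row-reduce the augmented matrix:
R1 ← R1 / (1/3).
R2 ← R2 + 7/6·R1.
R3 ← R3 + 1/2·R1.
R4 ← R4 − 1·R1.
R2 ← R2 / (-15/2).
R1 ← R1 + 3·R2.
R3 ← R3 + 5/2·R2.
R4 ← R4 − 2·R2.
Swap R3 and R4.
R3 ← R3 / (-63/50).
R1 ← R1 − 36/25·R3.
R2 ← R2 − 17/25·R3.
R4 reduces to 0 = 0, so the extra equation is consistent.
Reading off the reduced rows gives x = 2/3, y = 5/4, z = -1.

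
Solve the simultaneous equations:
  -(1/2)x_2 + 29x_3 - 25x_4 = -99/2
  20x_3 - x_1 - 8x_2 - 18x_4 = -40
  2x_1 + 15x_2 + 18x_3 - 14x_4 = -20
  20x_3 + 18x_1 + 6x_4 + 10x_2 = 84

Row-reduce:
Swap R1 and R2.
R1 ← R1 / (-1).
R3 ← R3 − 2·R1.
R4 ← R4 − 18·R1.
R2 ← R2 / (-1/2).
R1 ← R1 − 8·R2.
R3 ← R3 + 1·R2.
R4 ← R4 + 134·R2.
Swap R3 and R4.
R3 ← R3 / (-7392).
R1 ← R1 − 444·R3.
R2 ← R2 + 58·R3.
Row 4 reduces to 0 = -1, a contradiction. The system is inconsistent.

no solution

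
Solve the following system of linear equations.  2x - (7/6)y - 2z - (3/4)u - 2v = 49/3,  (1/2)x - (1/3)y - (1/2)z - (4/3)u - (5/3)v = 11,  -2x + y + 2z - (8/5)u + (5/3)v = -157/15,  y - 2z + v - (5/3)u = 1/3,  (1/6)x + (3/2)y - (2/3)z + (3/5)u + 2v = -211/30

Row-reduce the augmented matrix:
R1 ← R1 / (2).
R2 ← R2 − 1/2·R1.
R3 ← R3 + 2·R1.
R5 ← R5 − 1/6·R1.
R2 ← R2 / (-1/24).
R1 ← R1 + 7/12·R2.
R3 ← R3 + 1/6·R2.
R4 ← R4 − 1·R2.
R5 ← R5 − 115/72·R2.
Swap R3 and R4.
R3 ← R3 / (-2).
R1 ← R1 + 1·R3.
R5 ← R5 + 1/2·R3.
R4 ← R4 / (67/30).
R1 ← R1 − 121/4·R4.
R2 ← R2 − 55/2·R4.
R3 ← R3 − 175/12·R4.
R5 ← R5 + 12949/360·R4.
R5 ← R5 / (40987/1206).
R1 ← R1 + 6002/201·R5.
R2 ← R2 + 1699/67·R5.
R3 ← R3 + 2974/201·R5.
R4 ← R4 − 130/67·R5.
Reading off the reduced rows gives x = 4, y = 1, z = 0, u = -2, v = -4.

x = 4, y = 1, z = 0, u = -2, v = -4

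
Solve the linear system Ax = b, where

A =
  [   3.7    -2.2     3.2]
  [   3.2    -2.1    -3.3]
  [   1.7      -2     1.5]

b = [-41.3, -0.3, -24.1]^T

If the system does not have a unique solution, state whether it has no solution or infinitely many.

x_1 = -3, x_2 = 5, x_3 = -6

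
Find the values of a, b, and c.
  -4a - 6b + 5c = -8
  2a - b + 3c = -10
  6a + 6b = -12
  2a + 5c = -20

a = 0, b = -2, c = -4

Row-reduce the augmented matrix:
R1 ← R1 / (-4).
R2 ← R2 − 2·R1.
R3 ← R3 − 6·R1.
R4 ← R4 − 2·R1.
R2 ← R2 / (-4).
R1 ← R1 − 3/2·R2.
R3 ← R3 + 3·R2.
R4 ← R4 + 3·R2.
R3 ← R3 / (27/8).
R1 ← R1 − 13/16·R3.
R2 ← R2 + 11/8·R3.
R4 ← R4 − 27/8·R3.
R4 reduces to 0 = 0, so the extra equation is consistent.
Reading off the reduced rows gives a = 0, b = -2, c = -4.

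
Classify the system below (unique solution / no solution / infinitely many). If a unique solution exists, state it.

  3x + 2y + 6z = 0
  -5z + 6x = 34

infinitely many solutions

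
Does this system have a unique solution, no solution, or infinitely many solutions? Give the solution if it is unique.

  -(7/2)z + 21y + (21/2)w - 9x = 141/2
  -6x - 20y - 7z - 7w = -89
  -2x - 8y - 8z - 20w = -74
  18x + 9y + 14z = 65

no solution

Row-reduce:
R1 ← R1 / (-9).
R2 ← R2 + 6·R1.
R3 ← R3 + 2·R1.
R4 ← R4 − 18·R1.
R2 ← R2 / (-34).
R1 ← R1 + 7/3·R2.
R3 ← R3 + 38/3·R2.
R4 ← R4 − 51·R2.
R3 ← R3 / (-839/153).
R1 ← R1 − 217/306·R3.
R2 ← R2 − 7/51·R3.
Row 4 reduces to 0 = 2, a contradiction. The system is inconsistent.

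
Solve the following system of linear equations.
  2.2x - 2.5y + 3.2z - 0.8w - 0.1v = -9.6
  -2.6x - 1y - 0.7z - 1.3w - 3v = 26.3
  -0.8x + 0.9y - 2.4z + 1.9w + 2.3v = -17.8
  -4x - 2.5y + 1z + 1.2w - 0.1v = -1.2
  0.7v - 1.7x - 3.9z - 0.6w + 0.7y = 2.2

x = -3, y = 4, z = 1, w = -4, v = -6

Row-reduce the augmented matrix:
R1 ← R1 / (11/5).
R2 ← R2 + 13/5·R1.
R3 ← R3 + 4/5·R1.
R4 ← R4 + 4·R1.
R5 ← R5 + 17/10·R1.
R2 ← R2 / (-87/22).
R1 ← R1 + 25/22·R2.
R3 ← R3 + 1/110·R2.
R4 ← R4 + 155/22·R2.
R5 ← R5 + 271/220·R2.
R3 ← R3 / (-1803/1450).
R1 ← R1 − 33/58·R3.
R2 ← R2 + 113/145·R3.
R4 ← R4 − 77/58·R3.
R5 ← R5 + 6923/2900·R3.
R4 ← R4 / (295843/54090).
R1 ← R1 − 3679/3606·R4.
R2 ← R2 + 2401/5409·R4.
R3 ← R3 + 7022/5409·R4.
R5 ← R5 + 391381/108180·R4.
R5 ← R5 / (688248/295843).
R1 ← R1 − 134218/295843·R5.
R2 ← R2 + 2937/295843·R5.
R3 ← R3 − 282/295843·R5.
R4 ← R4 − 416386/295843·R5.
Reading off the reduced rows gives x = -3, y = 4, z = 1, w = -4, v = -6.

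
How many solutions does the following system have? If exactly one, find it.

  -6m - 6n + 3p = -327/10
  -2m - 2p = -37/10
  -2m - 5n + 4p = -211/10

m = 9/4, n = 3, p = -2/5

Row-reduce the augmented matrix:
R1 ← R1 / (-6).
R2 ← R2 + 2·R1.
R3 ← R3 + 2·R1.
R2 ← R2 / (2).
R1 ← R1 − 1·R2.
R3 ← R3 + 3·R2.
R3 ← R3 / (-3/2).
R1 ← R1 − 1·R3.
R2 ← R2 + 3/2·R3.
Reading off the reduced rows gives m = 9/4, n = 3, p = -2/5.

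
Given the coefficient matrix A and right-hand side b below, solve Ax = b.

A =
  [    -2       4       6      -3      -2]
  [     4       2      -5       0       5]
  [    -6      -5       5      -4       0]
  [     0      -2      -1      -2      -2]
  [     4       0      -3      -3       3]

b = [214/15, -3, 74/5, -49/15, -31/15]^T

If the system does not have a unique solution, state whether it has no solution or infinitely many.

x_1 = -5/3, x_2 = 1, x_3 = 1, x_4 = -6/5, x_5 = 4/3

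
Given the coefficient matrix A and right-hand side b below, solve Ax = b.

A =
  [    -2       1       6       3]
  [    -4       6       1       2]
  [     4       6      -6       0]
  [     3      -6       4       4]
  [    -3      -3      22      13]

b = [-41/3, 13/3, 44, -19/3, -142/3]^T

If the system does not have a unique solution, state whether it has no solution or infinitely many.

x_1 = 3, x_2 = 7/3, x_3 = -3, x_4 = 8/3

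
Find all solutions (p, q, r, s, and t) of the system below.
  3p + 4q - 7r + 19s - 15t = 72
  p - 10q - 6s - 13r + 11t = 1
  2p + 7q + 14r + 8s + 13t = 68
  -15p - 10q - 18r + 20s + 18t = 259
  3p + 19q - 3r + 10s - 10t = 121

Row-reduce the augmented matrix:
R1 ← R1 / (3).
R2 ← R2 − 1·R1.
R3 ← R3 − 2·R1.
R4 ← R4 + 15·R1.
R5 ← R5 − 3·R1.
R2 ← R2 / (-34/3).
R1 ← R1 − 4/3·R2.
R3 ← R3 − 13/3·R2.
R4 ← R4 − 10·R2.
R5 ← R5 − 15·R2.
R3 ← R3 / (248/17).
R1 ← R1 + 61/17·R3.
R2 ← R2 − 16/17·R3.
R4 ← R4 + 1061/17·R3.
R5 ← R5 + 172/17·R3.
R4 ← R4 / (31733/496).
R1 ← R1 − 1277/496·R4.
R2 ← R2 − 105/62·R4.
R3 ← R3 + 319/496·R4.
R5 ← R5 + 3947/124·R4.
R5 ← R5 / (2761204/31733).
R1 ← R1 − 24022/31733·R5.
R2 ← R2 + 173031/31733·R5.
R3 ← R3 − 89397/31733·R5.
R4 ← R4 − 40518/31733·R5.
Reading off the reduced rows gives p = -5, q = 6, r = -4, s = 5, t = 4.

p = -5, q = 6, r = -4, s = 5, t = 4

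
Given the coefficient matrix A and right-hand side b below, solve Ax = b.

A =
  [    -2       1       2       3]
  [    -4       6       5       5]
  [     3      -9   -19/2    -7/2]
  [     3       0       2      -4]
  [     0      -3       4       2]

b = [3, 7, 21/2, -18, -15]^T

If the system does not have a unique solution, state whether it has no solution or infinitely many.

no solution

Row-reduce:
R1 ← R1 / (-2).
R2 ← R2 + 4·R1.
R3 ← R3 − 3·R1.
R4 ← R4 − 3·R1.
R2 ← R2 / (4).
R1 ← R1 + 1/2·R2.
R3 ← R3 + 15/2·R2.
R4 ← R4 − 3/2·R2.
R5 ← R5 + 3·R2.
R3 ← R3 / (-37/8).
R1 ← R1 + 7/8·R3.
R2 ← R2 − 1/4·R3.
R4 ← R4 − 37/8·R3.
R5 ← R5 − 19/4·R3.
Swap R4 and R5.
R4 ← R4 / (13/37).
R1 ← R1 + 54/37·R4.
R2 ← R2 + 11/37·R4.
R3 ← R3 − 7/37·R4.
Row 5 reduces to 0 = 3, a contradiction. The system is inconsistent.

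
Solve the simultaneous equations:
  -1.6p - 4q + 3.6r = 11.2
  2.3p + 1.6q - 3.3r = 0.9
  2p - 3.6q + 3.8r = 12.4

Row-reduce the augmented matrix:
R1 ← R1 / (-8/5).
R2 ← R2 − 23/10·R1.
R3 ← R3 − 2·R1.
R2 ← R2 / (-83/20).
R1 ← R1 − 5/2·R2.
R3 ← R3 + 43/5·R2.
R3 ← R3 / (1832/415).
R1 ← R1 + 93/83·R3.
R2 ← R2 + 75/166·R3.
Reading off the reduced rows gives p = 1, q = -5, r = -2.

p = 1, q = -5, r = -2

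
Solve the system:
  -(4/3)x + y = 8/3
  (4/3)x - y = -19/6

no solution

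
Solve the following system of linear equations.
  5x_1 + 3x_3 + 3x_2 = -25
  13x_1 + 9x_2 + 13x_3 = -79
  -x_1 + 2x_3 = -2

Row-reduce:
R1 ← R1 / (5).
R2 ← R2 − 13·R1.
R3 ← R3 + 1·R1.
R2 ← R2 / (6/5).
R1 ← R1 − 3/5·R2.
R3 ← R3 − 3/5·R2.
Rank is 2 with 3 unknowns, leaving x_3 free.

infinitely many solutions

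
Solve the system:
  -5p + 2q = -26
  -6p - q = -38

p = 6, q = 2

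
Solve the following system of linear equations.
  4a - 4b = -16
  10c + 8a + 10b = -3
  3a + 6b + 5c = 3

no solution

Row-reduce:
R1 ← R1 / (4).
R2 ← R2 − 8·R1.
R3 ← R3 − 3·R1.
R2 ← R2 / (18).
R1 ← R1 + 1·R2.
R3 ← R3 − 9·R2.
Row 3 reduces to 0 = 1/2, a contradiction. The system is inconsistent.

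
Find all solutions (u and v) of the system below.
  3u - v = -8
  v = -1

u = -3, v = -1

Row-reduce the augmented matrix:
R1 ← R1 / (3).
R1 ← R1 + 1/3·R2.
Reading off the reduced rows gives u = -3, v = -1.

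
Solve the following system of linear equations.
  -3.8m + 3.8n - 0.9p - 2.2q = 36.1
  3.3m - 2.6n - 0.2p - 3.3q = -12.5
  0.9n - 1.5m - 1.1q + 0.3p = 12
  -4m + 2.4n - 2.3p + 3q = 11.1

m = -2, n = 6, p = 1, q = -3

Row-reduce the augmented matrix:
R1 ← R1 / (-19/5).
R2 ← R2 − 33/10·R1.
R3 ← R3 + 3/2·R1.
R4 ← R4 + 4·R1.
R2 ← R2 / (7/10).
R1 ← R1 + 1·R2.
R3 ← R3 + 3/5·R2.
R4 ← R4 + 8/5·R2.
R3 ← R3 / (-99/532).
R1 ← R1 + 155/133·R3.
R2 ← R2 + 373/266·R3.
R4 ← R4 + 4783/1330·R3.
R4 ← R4 / (18943/225).
R1 ← R1 − 203/9·R4.
R2 ← R2 − 1258/45·R4.
R3 ← R3 − 1136/45·R4.
Reading off the reduced rows gives m = -2, n = 6, p = 1, q = -3.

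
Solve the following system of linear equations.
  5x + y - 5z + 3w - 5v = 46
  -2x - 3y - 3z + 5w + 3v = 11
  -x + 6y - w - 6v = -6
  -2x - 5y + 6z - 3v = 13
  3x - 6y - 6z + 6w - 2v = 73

x = 1, y = -6, z = -5, w = -1, v = -5

Row-reduce the augmented matrix:
R1 ← R1 / (5).
R2 ← R2 + 2·R1.
R3 ← R3 + 1·R1.
R4 ← R4 + 2·R1.
R5 ← R5 − 3·R1.
R2 ← R2 / (-13/5).
R1 ← R1 − 1/5·R2.
R3 ← R3 − 31/5·R2.
R4 ← R4 + 23/5·R2.
R5 ← R5 + 33/5·R2.
R3 ← R3 / (-168/13).
R1 ← R1 + 18/13·R3.
R2 ← R2 − 25/13·R3.
R4 ← R4 − 167/13·R3.
R5 ← R5 − 126/13·R3.
R4 ← R4 / (761/168).
R1 ← R1 + 13/28·R4.
R2 ← R2 + 41/168·R4.
R3 ← R3 + 187/168·R4.
R5 ← R5 + 3/4·R4.
R5 ← R5 / (-5236/761).
R1 ← R1 + 1212/761·R5.
R2 ← R2 + 1281/761·R5.
R3 ← R3 + 1852/761·R5.
R4 ← R4 + 1908/761·R5.
Reading off the reduced rows gives x = 1, y = -6, z = -5, w = -1, v = -5.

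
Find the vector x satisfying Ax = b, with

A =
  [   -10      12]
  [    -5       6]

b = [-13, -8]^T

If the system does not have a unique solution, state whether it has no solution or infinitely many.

no solution

Row-reduce:
R1 ← R1 / (-10).
R2 ← R2 + 5·R1.
Row 2 reduces to 0 = -3/2, a contradiction. The system is inconsistent.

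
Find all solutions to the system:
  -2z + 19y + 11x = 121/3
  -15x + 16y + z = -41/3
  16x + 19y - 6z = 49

Row-reduce the augmented matrix:
R1 ← R1 / (11).
R2 ← R2 + 15·R1.
R3 ← R3 − 16·R1.
R2 ← R2 / (461/11).
R1 ← R1 − 19/11·R2.
R3 ← R3 + 95/11·R2.
R3 ← R3 / (-1589/461).
R1 ← R1 + 51/461·R3.
R2 ← R2 + 19/461·R3.
Reading off the reduced rows gives x = 2, y = 1, z = 1/3.

x = 2, y = 1, z = 1/3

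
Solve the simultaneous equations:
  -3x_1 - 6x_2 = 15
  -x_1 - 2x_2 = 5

infinitely many solutions

Row-reduce:
R1 ← R1 / (-3).
R2 ← R2 + 1·R1.
Rank is 1 with 2 unknowns, leaving x_2 free.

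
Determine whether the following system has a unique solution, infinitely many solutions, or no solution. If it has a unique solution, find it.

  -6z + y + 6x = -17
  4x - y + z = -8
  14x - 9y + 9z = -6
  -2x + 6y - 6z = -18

x = -3, y = -5, z = -1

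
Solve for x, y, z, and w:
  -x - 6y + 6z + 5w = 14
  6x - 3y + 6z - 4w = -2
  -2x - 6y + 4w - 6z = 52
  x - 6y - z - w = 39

Row-reduce the augmented matrix:
R1 ← R1 / (-1).
R2 ← R2 − 6·R1.
R3 ← R3 + 2·R1.
R4 ← R4 − 1·R1.
R2 ← R2 / (-39).
R1 ← R1 − 6·R2.
R3 ← R3 − 6·R2.
R4 ← R4 + 12·R2.
R3 ← R3 / (-150/13).
R1 ← R1 − 6/13·R3.
R2 ← R2 + 14/13·R3.
R4 ← R4 + 103/13·R3.
R4 ← R4 / (-197/75).
R1 ← R1 + 27/25·R4.
R2 ← R2 + 12/25·R4.
R3 ← R3 − 13/75·R4.
Reading off the reduced rows gives x = -1, y = -6, z = -3, w = -1.

x = -1, y = -6, z = -3, w = -1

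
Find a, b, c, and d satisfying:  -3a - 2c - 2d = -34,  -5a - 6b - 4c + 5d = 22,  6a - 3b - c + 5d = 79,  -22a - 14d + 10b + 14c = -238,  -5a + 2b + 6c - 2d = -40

a = 6, b = -5, c = 2, d = 6

Row-reduce the augmented matrix:
R1 ← R1 / (-3).
R2 ← R2 + 5·R1.
R3 ← R3 − 6·R1.
R4 ← R4 + 22·R1.
R5 ← R5 + 5·R1.
R2 ← R2 / (-6).
R3 ← R3 + 3·R2.
R4 ← R4 − 10·R2.
R5 ← R5 − 2·R2.
R3 ← R3 / (-14/3).
R1 ← R1 − 2/3·R3.
R2 ← R2 − 1/9·R3.
R4 ← R4 − 248/9·R3.
R5 ← R5 − 82/9·R3.
R4 ← R4 / (-29/7).
R1 ← R1 − 3/14·R4.
R2 ← R2 + 41/28·R4.
R3 ← R3 − 19/28·R4.
R5 ← R5 + 29/14·R4.
R5 reduces to 0 = 0, so the extra equation is consistent.
Reading off the reduced rows gives a = 6, b = -5, c = 2, d = 6.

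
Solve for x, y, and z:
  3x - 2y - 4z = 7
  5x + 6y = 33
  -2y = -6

x = 3, y = 3, z = -1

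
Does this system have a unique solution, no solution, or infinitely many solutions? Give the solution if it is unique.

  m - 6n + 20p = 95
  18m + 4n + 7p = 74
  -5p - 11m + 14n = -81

m = 3, n = -2, p = 4

Row-reduce the augmented matrix:
R2 ← R2 − 18·R1.
R3 ← R3 + 11·R1.
R2 ← R2 / (112).
R1 ← R1 + 6·R2.
R3 ← R3 + 52·R2.
R3 ← R3 / (1431/28).
R1 ← R1 − 61/56·R3.
R2 ← R2 + 353/112·R3.
Reading off the reduced rows gives m = 3, n = -2, p = 4.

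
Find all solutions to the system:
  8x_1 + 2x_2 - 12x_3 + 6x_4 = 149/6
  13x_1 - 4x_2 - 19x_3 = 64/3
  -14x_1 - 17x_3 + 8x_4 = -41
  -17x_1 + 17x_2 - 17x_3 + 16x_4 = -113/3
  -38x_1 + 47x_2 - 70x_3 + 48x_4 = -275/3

x_1 = 3, x_2 = -1/3, x_3 = 1, x_4 = 9/4

Row-reduce the augmented matrix:
R1 ← R1 / (8).
R2 ← R2 − 13·R1.
R3 ← R3 + 14·R1.
R4 ← R4 + 17·R1.
R5 ← R5 + 38·R1.
R2 ← R2 / (-29/4).
R1 ← R1 − 1/4·R2.
R3 ← R3 − 7/2·R2.
R4 ← R4 − 85/4·R2.
R5 ← R5 − 113/2·R2.
R3 ← R3 / (-1095/29).
R1 ← R1 + 43/29·R3.
R2 ← R2 + 2/29·R3.
R4 ← R4 + 1190/29·R3.
R5 ← R5 + 3570/29·R3.
R4 ← R4 / (-3245/219).
R1 ← R1 + 28/219·R4.
R2 ← R2 − 289/219·R4.
R3 ← R3 + 80/219·R4.
R5 ← R5 + 3245/73·R4.
R5 reduces to 0 = 0, so the extra equation is consistent.
Reading off the reduced rows gives x_1 = 3, x_2 = -1/3, x_3 = 1, x_4 = 9/4.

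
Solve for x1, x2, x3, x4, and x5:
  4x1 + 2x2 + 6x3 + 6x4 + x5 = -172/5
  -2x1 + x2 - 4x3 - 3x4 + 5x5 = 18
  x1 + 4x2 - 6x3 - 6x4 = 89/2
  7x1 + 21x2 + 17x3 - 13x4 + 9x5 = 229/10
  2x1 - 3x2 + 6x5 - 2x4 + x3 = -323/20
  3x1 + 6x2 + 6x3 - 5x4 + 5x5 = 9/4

Row-reduce the augmented matrix:
R1 ← R1 / (4).
R2 ← R2 + 2·R1.
R3 ← R3 − 1·R1.
R4 ← R4 − 7·R1.
R5 ← R5 − 2·R1.
R6 ← R6 − 3·R1.
R2 ← R2 / (2).
R1 ← R1 − 1/2·R2.
R3 ← R3 − 7/2·R2.
R4 ← R4 − 35/2·R2.
R5 ← R5 + 4·R2.
R6 ← R6 − 9/2·R2.
R3 ← R3 / (-23/4).
R1 ← R1 − 7/4·R3.
R2 ← R2 + 1/2·R3.
R4 ← R4 − 61/4·R3.
R5 ← R5 + 4·R3.
R6 ← R6 − 15/4·R3.
R4 ← R4 / (-998/23).
R1 ← R1 + 18/23·R4.
R2 ← R2 − 15/23·R4.
R3 ← R3 − 30/23·R4.
R5 ← R5 − 5/23·R4.
R6 ← R6 + 331/23·R4.
R5 ← R5 / (45975/1996).
R1 ← R1 + 2915/998·R5.
R2 ← R2 − 5191/1996·R5.
R3 ← R3 + 149/499·R5.
R4 ← R4 − 3085/1996·R5.
R6 ← R6 − 15325/1996·R5.
R6 reduces to 0 = 0, so the extra equation is consistent.
Reading off the reduced rows gives x1 = -1, x2 = 11/4, x3 = -3, x4 = -11/4, x5 = -7/5.

x1 = -1, x2 = 11/4, x3 = -3, x4 = -11/4, x5 = -7/5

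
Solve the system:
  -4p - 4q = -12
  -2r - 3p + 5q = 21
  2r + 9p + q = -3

infinitely many solutions

Row-reduce:
R1 ← R1 / (-4).
R2 ← R2 + 3·R1.
R3 ← R3 − 9·R1.
R2 ← R2 / (8).
R1 ← R1 − 1·R2.
R3 ← R3 + 8·R2.
Rank is 2 with 3 unknowns, leaving r free.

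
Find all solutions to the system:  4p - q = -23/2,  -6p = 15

Row-reduce the augmented matrix:
R1 ← R1 / (4).
R2 ← R2 + 6·R1.
R2 ← R2 / (-3/2).
R1 ← R1 + 1/4·R2.
Reading off the reduced rows gives p = -5/2, q = 3/2.

p = -5/2, q = 3/2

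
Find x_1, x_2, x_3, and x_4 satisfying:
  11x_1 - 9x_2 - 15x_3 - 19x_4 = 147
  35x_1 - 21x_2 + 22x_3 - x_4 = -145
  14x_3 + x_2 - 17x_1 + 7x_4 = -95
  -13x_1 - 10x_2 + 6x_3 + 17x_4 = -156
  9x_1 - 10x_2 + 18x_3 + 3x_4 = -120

x_1 = 0, x_2 = 3, x_3 = -4, x_4 = -6

Row-reduce the augmented matrix:
R1 ← R1 / (11).
R2 ← R2 − 35·R1.
R3 ← R3 + 17·R1.
R4 ← R4 + 13·R1.
R5 ← R5 − 9·R1.
R2 ← R2 / (84/11).
R1 ← R1 + 9/11·R2.
R3 ← R3 + 142/11·R2.
R4 ← R4 + 227/11·R2.
R5 ← R5 + 29/11·R2.
R3 ← R3 / (4565/42).
R1 ← R1 − 171/28·R3.
R2 ← R2 − 767/84·R3.
R4 ← R4 − 14843/84·R3.
R5 ← R5 − 4565/84·R3.
R4 ← R4 / (128616/4565).
R1 ← R1 − 1151/4565·R4.
R2 ← R2 − 5574/4565·R4.
R3 ← R3 − 3282/4565·R4.
R5 reduces to 0 = 0, so the extra equation is consistent.
Reading off the reduced rows gives x_1 = 0, x_2 = 3, x_3 = -4, x_4 = -6.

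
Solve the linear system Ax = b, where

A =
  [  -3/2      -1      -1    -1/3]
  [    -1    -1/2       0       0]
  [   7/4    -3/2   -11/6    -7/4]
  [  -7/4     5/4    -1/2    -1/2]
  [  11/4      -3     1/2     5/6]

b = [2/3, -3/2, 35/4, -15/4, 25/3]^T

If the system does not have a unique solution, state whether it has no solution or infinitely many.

no solution

Row-reduce:
R1 ← R1 / (-3/2).
R2 ← R2 + 1·R1.
R3 ← R3 − 7/4·R1.
R4 ← R4 + 7/4·R1.
R5 ← R5 − 11/4·R1.
R2 ← R2 / (1/6).
R1 ← R1 − 2/3·R2.
R3 ← R3 + 8/3·R2.
R4 ← R4 − 29/12·R2.
R5 ← R5 + 29/6·R2.
R3 ← R3 / (23/3).
R1 ← R1 + 2·R3.
R2 ← R2 − 4·R3.
R4 ← R4 + 9·R3.
R5 ← R5 − 18·R3.
R4 ← R4 / (-461/276).
R1 ← R1 + 41/138·R4.
R2 ← R2 − 41/69·R4.
R3 ← R3 − 17/92·R4.
R5 ← R5 − 461/138·R4.
Row 5 reduces to 0 = 1/2, a contradiction. The system is inconsistent.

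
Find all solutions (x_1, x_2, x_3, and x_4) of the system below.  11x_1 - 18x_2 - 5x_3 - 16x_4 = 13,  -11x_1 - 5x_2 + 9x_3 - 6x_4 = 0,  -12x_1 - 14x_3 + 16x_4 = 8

infinitely many solutions

Row-reduce:
R1 ← R1 / (11).
R2 ← R2 + 11·R1.
R3 ← R3 + 12·R1.
R2 ← R2 / (-23).
R1 ← R1 + 18/11·R2.
R3 ← R3 + 216/11·R2.
R3 ← R3 / (-526/23).
R1 ← R1 + 17/23·R3.
R2 ← R2 + 4/23·R3.
Rank is 3 with 4 unknowns, leaving x_4 free.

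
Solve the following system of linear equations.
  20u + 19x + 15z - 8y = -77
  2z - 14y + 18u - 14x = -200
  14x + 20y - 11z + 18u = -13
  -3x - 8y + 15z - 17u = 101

x = 2, y = 5, z = 3, u = -6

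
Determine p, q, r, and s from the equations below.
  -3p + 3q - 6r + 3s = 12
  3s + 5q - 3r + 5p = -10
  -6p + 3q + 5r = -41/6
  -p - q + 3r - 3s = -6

p = -3/2, q = -5/2, r = -5/3, s = 5/3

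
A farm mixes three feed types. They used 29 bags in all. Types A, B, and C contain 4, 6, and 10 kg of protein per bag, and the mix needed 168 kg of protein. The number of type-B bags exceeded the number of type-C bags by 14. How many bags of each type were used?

type-A bags: 9, type-B bags: 17, type-C bags: 3

Let a = type-A bags, b = type-B bags, c = type-C bags.
  a + b + c = 29
  4a + 6b + 10c = 168
  b - c = 14
Row-reduce the augmented matrix:
R2 ← R2 − 4·R1.
R2 ← R2 / (2).
R1 ← R1 − 1·R2.
R3 ← R3 − 1·R2.
R3 ← R3 / (-4).
R1 ← R1 + 2·R3.
R2 ← R2 − 3·R3.
Reading off the reduced rows gives a = 9, b = 17, c = 3.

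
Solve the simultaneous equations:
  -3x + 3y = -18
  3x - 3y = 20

Row-reduce:
R1 ← R1 / (-3).
R2 ← R2 − 3·R1.
Row 2 reduces to 0 = 2, a contradiction. The system is inconsistent.

no solution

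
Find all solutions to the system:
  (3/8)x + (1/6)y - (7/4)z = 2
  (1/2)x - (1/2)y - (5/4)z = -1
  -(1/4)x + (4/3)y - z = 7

Row-reduce:
R1 ← R1 / (3/8).
R2 ← R2 − 1/2·R1.
R3 ← R3 + 1/4·R1.
R2 ← R2 / (-13/18).
R1 ← R1 − 4/9·R2.
R3 ← R3 − 13/9·R2.
Row 3 reduces to 0 = 1, a contradiction. The system is inconsistent.

no solution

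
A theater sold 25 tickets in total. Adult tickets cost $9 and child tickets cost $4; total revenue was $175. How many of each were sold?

adult tickets: 15, child tickets: 10

Let a = adult tickets, c = child tickets.
  a + c = 25
  4c + 9a = 175
From equation 1: a = 25 − c.
Substitute into equation 2 and solve: c = 10.
Then a = 15.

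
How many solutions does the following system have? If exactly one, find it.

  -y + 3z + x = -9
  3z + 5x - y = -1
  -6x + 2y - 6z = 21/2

no solution

Row-reduce:
R2 ← R2 − 5·R1.
R3 ← R3 + 6·R1.
R2 ← R2 / (4).
R1 ← R1 + 1·R2.
R3 ← R3 + 4·R2.
Row 3 reduces to 0 = 1/2, a contradiction. The system is inconsistent.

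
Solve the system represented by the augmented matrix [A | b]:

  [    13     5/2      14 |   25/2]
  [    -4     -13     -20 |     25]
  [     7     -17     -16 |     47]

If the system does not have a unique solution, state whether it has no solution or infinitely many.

no solution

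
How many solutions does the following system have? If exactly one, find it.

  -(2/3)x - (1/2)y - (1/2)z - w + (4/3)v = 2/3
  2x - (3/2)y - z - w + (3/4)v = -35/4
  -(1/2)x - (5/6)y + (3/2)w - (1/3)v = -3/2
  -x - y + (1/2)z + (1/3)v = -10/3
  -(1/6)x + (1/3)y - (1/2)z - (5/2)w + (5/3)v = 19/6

no solution

Row-reduce:
R1 ← R1 / (-2/3).
R2 ← R2 − 2·R1.
R3 ← R3 + 1/2·R1.
R4 ← R4 + 1·R1.
R5 ← R5 + 1/6·R1.
R2 ← R2 / (-3).
R1 ← R1 − 3/4·R2.
R3 ← R3 + 11/24·R2.
R4 ← R4 + 1/4·R2.
R5 ← R5 − 11/24·R2.
R3 ← R3 / (109/144).
R1 ← R1 − 1/8·R3.
R2 ← R2 − 5/6·R3.
R4 ← R4 − 35/24·R3.
R5 ← R5 + 109/144·R3.
R4 ← R4 / (-401/109).
R1 ← R1 − 3/109·R4.
R2 ← R2 + 198/109·R4.
R3 ← R3 − 412/109·R4.
Row 5 reduces to 0 = 1, a contradiction. The system is inconsistent.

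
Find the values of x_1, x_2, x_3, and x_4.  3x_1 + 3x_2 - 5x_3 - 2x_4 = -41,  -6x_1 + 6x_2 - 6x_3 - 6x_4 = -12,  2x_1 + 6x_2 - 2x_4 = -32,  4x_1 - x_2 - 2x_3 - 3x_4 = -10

x_1 = -4, x_2 = -5, x_3 = 4, x_4 = -3

Row-reduce the augmented matrix:
R1 ← R1 / (3).
R2 ← R2 + 6·R1.
R3 ← R3 − 2·R1.
R4 ← R4 − 4·R1.
R2 ← R2 / (12).
R1 ← R1 − 1·R2.
R3 ← R3 − 4·R2.
R4 ← R4 + 5·R2.
R3 ← R3 / (26/3).
R1 ← R1 + 1/3·R3.
R2 ← R2 + 4/3·R3.
R4 ← R4 + 2·R3.
R4 ← R4 / (-101/26).
R1 ← R1 − 7/26·R4.
R2 ← R2 + 11/26·R4.
R3 ← R3 − 4/13·R4.
Reading off the reduced rows gives x_1 = -4, x_2 = -5, x_3 = 4, x_4 = -3.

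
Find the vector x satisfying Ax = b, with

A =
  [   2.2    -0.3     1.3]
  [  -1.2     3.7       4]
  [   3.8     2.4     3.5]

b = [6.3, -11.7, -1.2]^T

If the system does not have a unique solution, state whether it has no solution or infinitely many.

Row-reduce the augmented matrix:
R1 ← R1 / (11/5).
R2 ← R2 + 6/5·R1.
R3 ← R3 − 19/5·R1.
R2 ← R2 / (389/110).
R1 ← R1 + 3/22·R2.
R3 ← R3 − 321/110·R2.
R3 ← R3 / (-5118/1945).
R1 ← R1 − 601/778·R3.
R2 ← R2 − 518/389·R3.
Reading off the reduced rows gives x_1 = 1, x_2 = -5, x_3 = 2.

x_1 = 1, x_2 = -5, x_3 = 2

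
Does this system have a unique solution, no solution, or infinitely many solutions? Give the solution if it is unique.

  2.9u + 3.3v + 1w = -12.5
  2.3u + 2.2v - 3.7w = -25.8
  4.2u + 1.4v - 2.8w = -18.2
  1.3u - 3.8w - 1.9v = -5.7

Row-reduce the augmented matrix:
R1 ← R1 / (29/10).
R2 ← R2 − 23/10·R1.
R3 ← R3 − 21/5·R1.
R4 ← R4 − 13/10·R1.
R2 ← R2 / (-121/290).
R1 ← R1 − 33/29·R2.
R3 ← R3 + 98/29·R2.
R4 ← R4 + 98/29·R2.
R3 ← R3 / (19446/605).
R1 ← R1 + 131/11·R3.
R2 ← R2 − 1303/121·R3.
R4 ← R4 − 19446/605·R3.
R4 reduces to 0 = 0, so the extra equation is consistent.
Reading off the reduced rows gives u = 0, v = -5, w = 4.

u = 0, v = -5, w = 4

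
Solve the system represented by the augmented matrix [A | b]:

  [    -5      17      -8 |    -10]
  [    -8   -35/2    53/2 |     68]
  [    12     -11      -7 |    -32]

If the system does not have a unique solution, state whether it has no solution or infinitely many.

infinitely many solutions

Row-reduce:
R1 ← R1 / (-5).
R2 ← R2 + 8·R1.
R3 ← R3 − 12·R1.
R2 ← R2 / (-447/10).
R1 ← R1 + 17/5·R2.
R3 ← R3 − 149/5·R2.
Rank is 2 with 3 unknowns, leaving x_3 free.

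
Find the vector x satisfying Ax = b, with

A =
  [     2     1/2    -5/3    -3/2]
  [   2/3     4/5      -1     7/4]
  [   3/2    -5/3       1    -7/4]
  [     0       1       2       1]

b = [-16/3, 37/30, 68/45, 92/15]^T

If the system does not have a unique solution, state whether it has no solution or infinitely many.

Row-reduce the augmented matrix:
R1 ← R1 / (2).
R2 ← R2 − 2/3·R1.
R3 ← R3 − 3/2·R1.
R2 ← R2 / (19/30).
R1 ← R1 − 1/4·R2.
R3 ← R3 + 49/24·R2.
R4 ← R4 − 1·R2.
R3 ← R3 / (559/684).
R1 ← R1 + 25/38·R3.
R2 ← R2 + 40/57·R3.
R4 ← R4 − 154/57·R3.
R4 ← R4 / (-1052/43).
R1 ← R1 − 159/43·R4.
R2 ← R2 − 795/86·R4.
R3 ← R3 − 1395/172·R4.
Reading off the reduced rows gives x_1 = 1, x_2 = -2/3, x_3 = 12/5, x_4 = 2.

x_1 = 1, x_2 = -2/3, x_3 = 12/5, x_4 = 2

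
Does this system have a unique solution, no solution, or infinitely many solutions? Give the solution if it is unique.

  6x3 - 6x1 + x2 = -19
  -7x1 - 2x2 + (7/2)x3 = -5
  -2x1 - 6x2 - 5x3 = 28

Row-reduce:
R1 ← R1 / (-6).
R2 ← R2 + 7·R1.
R3 ← R3 + 2·R1.
R2 ← R2 / (-19/6).
R1 ← R1 + 1/6·R2.
R3 ← R3 + 19/3·R2.
Rank is 2 with 3 unknowns, leaving x3 free.

infinitely many solutions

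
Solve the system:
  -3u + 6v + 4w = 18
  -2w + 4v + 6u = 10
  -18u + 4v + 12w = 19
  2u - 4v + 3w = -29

Row-reduce:
R1 ← R1 / (-3).
R2 ← R2 − 6·R1.
R3 ← R3 + 18·R1.
R4 ← R4 − 2·R1.
R2 ← R2 / (16).
R1 ← R1 + 2·R2.
R3 ← R3 + 32·R2.
Swap R3 and R4.
R3 ← R3 / (17/3).
R1 ← R1 + 7/12·R3.
R2 ← R2 − 3/8·R3.
Row 4 reduces to 0 = 3, a contradiction. The system is inconsistent.

no solution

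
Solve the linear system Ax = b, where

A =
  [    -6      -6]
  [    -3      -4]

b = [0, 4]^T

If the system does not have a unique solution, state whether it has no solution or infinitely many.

Row-reduce the augmented matrix:
R1 ← R1 / (-6).
R2 ← R2 + 3·R1.
R2 ← R2 / (-1).
R1 ← R1 − 1·R2.
Reading off the reduced rows gives x_1 = 4, x_2 = -4.

x_1 = 4, x_2 = -4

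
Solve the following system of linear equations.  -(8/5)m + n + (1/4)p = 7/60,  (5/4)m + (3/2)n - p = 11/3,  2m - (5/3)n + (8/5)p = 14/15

Row-reduce the augmented matrix:
R1 ← R1 / (-8/5).
R2 ← R2 − 5/4·R1.
R3 ← R3 − 2·R1.
R2 ← R2 / (73/32).
R1 ← R1 + 5/8·R2.
R3 ← R3 + 5/12·R2.
R3 ← R3 / (7733/4380).
R1 ← R1 + 55/146·R3.
R2 ← R2 + 103/292·R3.
Reading off the reduced rows gives m = 4/3, n = 2, p = 1.

m = 4/3, n = 2, p = 1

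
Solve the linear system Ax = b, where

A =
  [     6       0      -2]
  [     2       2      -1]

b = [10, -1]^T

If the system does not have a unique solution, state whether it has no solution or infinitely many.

infinitely many solutions

Row-reduce:
R1 ← R1 / (6).
R2 ← R2 − 2·R1.
R2 ← R2 / (2).
Rank is 2 with 3 unknowns, leaving x_3 free.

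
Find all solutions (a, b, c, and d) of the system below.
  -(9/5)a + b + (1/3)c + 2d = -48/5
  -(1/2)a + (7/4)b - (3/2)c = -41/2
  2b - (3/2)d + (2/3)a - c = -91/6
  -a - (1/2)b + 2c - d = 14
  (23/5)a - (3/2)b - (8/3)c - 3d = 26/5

Row-reduce the augmented matrix:
R1 ← R1 / (-9/5).
R2 ← R2 + 1/2·R1.
R3 ← R3 − 2/3·R1.
R4 ← R4 + 1·R1.
R5 ← R5 − 23/5·R1.
R2 ← R2 / (53/36).
R1 ← R1 + 5/9·R2.
R3 ← R3 − 64/27·R2.
R4 ← R4 + 19/18·R2.
R5 ← R5 − 19/18·R2.
R3 ← R3 / (805/477).
R1 ← R1 + 125/159·R3.
R2 ← R2 + 172/159·R3.
R4 ← R4 − 107/159·R3.
R5 ← R5 + 107/159·R3.
R4 ← R4 / (-4127/1610).
R1 ← R1 + 405/322·R4.
R2 ← R2 + 234/805·R4.
R3 ← R3 − 129/1610·R4.
R5 ← R5 − 4127/1610·R4.
R5 reduces to 0 = 0, so the extra equation is consistent.
Reading off the reduced rows gives a = 2, b = -6, c = 6, d = -1.

a = 2, b = -6, c = 6, d = -1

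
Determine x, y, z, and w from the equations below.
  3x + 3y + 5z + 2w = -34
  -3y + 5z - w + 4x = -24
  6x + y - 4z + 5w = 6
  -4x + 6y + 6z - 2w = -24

x = 1, y = 1, z = -6, w = -5

Row-reduce the augmented matrix:
R1 ← R1 / (3).
R2 ← R2 − 4·R1.
R3 ← R3 − 6·R1.
R4 ← R4 + 4·R1.
R2 ← R2 / (-7).
R1 ← R1 − 1·R2.
R3 ← R3 + 5·R2.
R4 ← R4 − 10·R2.
R3 ← R3 / (-269/21).
R1 ← R1 − 10/7·R3.
R2 ← R2 − 5/21·R3.
R4 ← R4 − 72/7·R3.
R4 ← R4 / (-448/269).
R1 ← R1 − 147/269·R4.
R2 ← R2 − 159/269·R4.
R3 ← R3 + 76/269·R4.
Reading off the reduced rows gives x = 1, y = 1, z = -6, w = -5.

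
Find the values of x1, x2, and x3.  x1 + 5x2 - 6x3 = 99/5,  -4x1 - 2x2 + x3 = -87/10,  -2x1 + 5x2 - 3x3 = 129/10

x1 = 4/5, x2 = 2, x3 = -3/2

Row-reduce the augmented matrix:
R2 ← R2 + 4·R1.
R3 ← R3 + 2·R1.
R2 ← R2 / (18).
R1 ← R1 − 5·R2.
R3 ← R3 − 15·R2.
R3 ← R3 / (25/6).
R1 ← R1 − 7/18·R3.
R2 ← R2 + 23/18·R3.
Reading off the reduced rows gives x1 = 4/5, x2 = 2, x3 = -3/2.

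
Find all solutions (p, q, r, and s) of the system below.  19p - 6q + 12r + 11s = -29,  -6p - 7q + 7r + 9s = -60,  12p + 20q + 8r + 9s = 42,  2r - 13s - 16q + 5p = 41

p = 1, q = 3, r = 3, s = -6

Row-reduce the augmented matrix:
R1 ← R1 / (19).
R2 ← R2 + 6·R1.
R3 ← R3 − 12·R1.
R4 ← R4 − 5·R1.
R2 ← R2 / (-169/19).
R1 ← R1 + 6/19·R2.
R3 ← R3 − 452/19·R2.
R4 ← R4 + 274/19·R2.
R3 ← R3 / (4948/169).
R1 ← R1 − 42/169·R3.
R2 ← R2 + 205/169·R3.
R4 ← R4 + 3152/169·R3.
R4 ← R4 / (-16772/1237).
R1 ← R1 + 407/2474·R4.
R2 ← R2 − 321/4948·R4.
R3 ← R3 − 5985/4948·R4.
Reading off the reduced rows gives p = 1, q = 3, r = 3, s = -6.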